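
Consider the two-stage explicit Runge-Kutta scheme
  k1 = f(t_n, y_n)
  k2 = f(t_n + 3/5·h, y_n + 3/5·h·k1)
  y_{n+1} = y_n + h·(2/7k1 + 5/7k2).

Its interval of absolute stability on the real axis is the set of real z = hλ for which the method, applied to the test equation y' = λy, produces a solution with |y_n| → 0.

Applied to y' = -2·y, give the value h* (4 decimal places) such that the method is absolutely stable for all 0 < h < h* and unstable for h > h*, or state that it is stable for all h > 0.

(-2.3333,0); λ=-2 ⇒ h* = (7/3)/2 = 1.1667.

Test eqn y'=λy, z=hλ:
  k1=λy_n ⇒ h·k1=z·y_n;  k2=λ(1+3/5z)y_n ⇒ h·k2=z(1+3/5z)y_n
  y_{n+1}/y_n = 1 + 2/7z + 5/7z(1+3/5z) = 1 + z + 3/7z²
  Hence R(z) = 1 + z + 3/7z².

Boundary: |R(x)|=1, x<0.
x=-1.6: |R|=0.4971
R=1: x+3/7x²=0 ⇒ x=−7/3=-2.3333; min R=1−1/(4·3/7)=0.4167>−1
Confirm numerically:
  x=-2.017: |R|=0.72655 <1
  x=-1.957: |R|=0.68436 <1
  x=-1.791: |R|=0.58372 <1
  x=-1.001: |R|=0.42843 <1
  x=-2.860: |R|=1.64554 >1
  x=-2.793: |R|=1.55022 >1
  x=-2.669: |R|=1.38395 >1
Interval (-2.3333, 0).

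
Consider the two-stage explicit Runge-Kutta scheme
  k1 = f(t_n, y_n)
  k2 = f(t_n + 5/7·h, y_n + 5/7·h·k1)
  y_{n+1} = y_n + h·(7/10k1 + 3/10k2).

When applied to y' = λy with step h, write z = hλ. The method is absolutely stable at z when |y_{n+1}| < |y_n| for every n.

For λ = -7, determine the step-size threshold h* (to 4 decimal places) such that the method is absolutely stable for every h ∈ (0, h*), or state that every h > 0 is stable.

(-4.6667,0); λ=-7 ⇒ h* = (14/3)/7 = 0.6667.

Test eqn y'=λy, z=hλ:
  k1=λy_n ⇒ h·k1=z·y_n;  k2=λ(1+5/7z)y_n ⇒ h·k2=z(1+5/7z)y_n
  y_{n+1}/y_n = 1 + 7/10z + 3/10z(1+5/7z) = 1 + z + 3/14z²
  ⇒ R(z) = 1 + z + 3/14z².

Need |R(x)|<1, x<0.
x=-1.32: |R|=0.0534
R=1: x+3/14x²=0 ⇒ x=−14/3=-4.6667; min R=1−1/(4·3/14)=-0.1667>−1
Confirm numerically:
  x=-4.591: |R|=0.92556 <1
  x=-2.542: |R|=0.15734 <1
  x=-1.957: |R|=0.13632 <1
  x=-1.887: |R|=0.12398 <1
  x=-5.052: |R|=1.41715 >1
  x=-4.726: |R|=1.06009 >1
Stable set (-4.6667, 0).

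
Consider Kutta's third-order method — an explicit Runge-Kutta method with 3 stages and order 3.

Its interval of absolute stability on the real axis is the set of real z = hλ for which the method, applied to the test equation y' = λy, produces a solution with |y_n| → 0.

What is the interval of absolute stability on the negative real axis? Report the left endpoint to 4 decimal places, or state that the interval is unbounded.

(-2.5127, 0).

On y'=λy, z=hλ:
  order 3, 3-stage ⇒ R(z)=1+z+z^2/2+z^3/6
  (e.g. R(-0.89)=0.38856, |R|=0.38856)

Boundary: |R(x)|=1, x<0.
x=-0.89: |R|=0.3886
|R(-2.18)|=0.5305 |R(-2)|=0.3333 |R(-1.66)|=0.0446
Bisect:
  x_lo=-3.3622 |R|=3.0447  x_hi=-0.2583 |R|=0.7722
  mid=-1.81027 |R|=0.16047 →hi
  mid=-2.58625 |R|=1.12500 →lo
  mid=-2.19826 |R|=0.55255 →hi
  mid=-2.39225 |R|=0.81258 →hi
  mid=-2.48925 |R|=0.96178 →hi
  mid=-2.53775 |R|=1.04158 →lo
  mid=-2.51350 |R|=1.00124 →lo
  mid=-2.50137 |R|=0.98140 →hi
  ...
  [-2.51293,-2.51274] ⇒ x*=-2.5127
So |R|<1 on (-2.5127, 0).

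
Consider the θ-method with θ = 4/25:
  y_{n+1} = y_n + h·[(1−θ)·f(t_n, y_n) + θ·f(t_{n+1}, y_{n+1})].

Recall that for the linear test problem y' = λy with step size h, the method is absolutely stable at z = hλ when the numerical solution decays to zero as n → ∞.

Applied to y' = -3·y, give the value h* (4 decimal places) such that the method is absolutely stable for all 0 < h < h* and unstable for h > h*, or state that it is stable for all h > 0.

Set f=λy, z=hλ:
  y_{n+1} = y_n + z·[21/25·y_n + 4/25·y_{n+1}] ⇒ (1 − 4/25z)y_{n+1} = (1 + 21/25z)y_n
  Hence R(z) = (1 + 21/25z)/(1 − 4/25z).

Solve |R(x)|<1 on ℝ⁻.
x=-1.05: |R|=0.1010
R=−1: 1+21/25x = −1+4/25x ⇒ -17/25x=2 ⇒ x=2/(-17/25)=-2.9412
Confirm numerically:
  x=-2.693: |R|=0.88206 <1
  x=-2.279: |R|=0.67004 <1
  x=-2.161: |R|=0.60578 <1
  x=-1.566: |R|=0.25224 <1
  x=-3.214: |R|=1.12252 >1
  x=-3.193: |R|=1.11334 >1
  x=-3.157: |R|=1.09751 >1
Stable set (-2.9412, 0).

(-2.9412,0); λ=-3 ⇒ h* = (50/17)/3 = 0.9804.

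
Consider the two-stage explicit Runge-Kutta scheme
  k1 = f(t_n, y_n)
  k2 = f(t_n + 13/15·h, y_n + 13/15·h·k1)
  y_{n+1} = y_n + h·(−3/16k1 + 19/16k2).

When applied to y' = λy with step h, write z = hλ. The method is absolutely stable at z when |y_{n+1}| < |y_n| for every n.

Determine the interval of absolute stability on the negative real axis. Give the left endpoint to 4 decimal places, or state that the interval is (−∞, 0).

Set f=λy, z=hλ:
  k1=λy_n ⇒ h·k1=z·y_n;  k2=λ(1+13/15z)y_n ⇒ h·k2=z(1+13/15z)y_n
  y_{n+1}/y_n = 1 − 3/16z + 19/16z(1+13/15z) = 1 + z + 247/240z²
  Hence R(z) = 1 + z + 247/240z².

Solve |R(x)|<1 on ℝ⁻.
x=-0.72: |R|=0.8135
R=1: x+247/240x²=0 ⇒ x=−240/247=-0.9717; min R=1−1/(4·247/240)=0.7571>−1
Confirm numerically:
  x=-0.737: |R|=0.82201 <1
  x=-0.694: |R|=0.80168 <1
  x=-0.605: |R|=0.77170 <1
  x=-1.291: |R|=1.42429 >1
  x=-1.161: |R|=1.22624 >1
  x=-1.160: |R|=1.22485 >1
So |R|<1 on (-0.9717, 0).

(-0.9717, 0).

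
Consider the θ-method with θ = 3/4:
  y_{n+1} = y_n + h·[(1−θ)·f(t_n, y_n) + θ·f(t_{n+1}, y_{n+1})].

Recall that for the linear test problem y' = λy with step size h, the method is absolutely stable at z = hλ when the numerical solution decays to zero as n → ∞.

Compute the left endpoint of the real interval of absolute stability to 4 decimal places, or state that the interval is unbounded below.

Set f=λy, z=hλ:
  y_{n+1} = y_n + z·[1/4·y_n + 3/4·y_{n+1}] ⇒ (1 − 3/4z)y_{n+1} = (1 + 1/4z)y_n
  Hence R(z) = (1 + 1/4z)/(1 − 3/4z).

Need |R(x)|<1, x<0.
x=-1.63: |R|=0.2666
x=-2: |R|=0.2000
x=-10: |R|=0.1765
x=-100: |R|=0.3158
θ=3/4≥1/2 ⇒ |1+1/4x|<|1−3/4x| ∀x<0 ⇒ interval (−∞,0).

(−∞, 0) — no finite endpoint.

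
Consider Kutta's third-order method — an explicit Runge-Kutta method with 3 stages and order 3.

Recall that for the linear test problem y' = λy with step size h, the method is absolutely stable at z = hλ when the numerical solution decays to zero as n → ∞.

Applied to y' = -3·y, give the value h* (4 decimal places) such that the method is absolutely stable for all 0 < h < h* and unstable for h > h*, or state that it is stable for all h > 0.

Test eqn y'=λy, z=hλ:
  order 3, 3-stage ⇒ R(z)=1+z+z^2/2+z^3/6
  (e.g. R(-1.71)=-0.08132, |R|=0.08132)

Find x<0 with |R(x)|<1.
x=-1.71: |R|=0.0813
|R(-2.53)|=1.0286 |R(-2.14)|=0.4836 |R(-0.64)|=0.5211
Bisect:
  x_lo=-3.3016 |R|=2.8496  x_hi=-0.3914 |R|=0.6752
  mid=-1.84651 |R|=0.19102 →hi
  mid=-2.57407 |R|=1.10371 →lo
  mid=-2.21029 |R|=0.56729 →hi
  mid=-2.39218 |R|=0.81247 →hi
  mid=-2.48312 |R|=0.95196 →hi
  mid=-2.52860 |R|=1.02625 →lo
  mid=-2.50586 |R|=0.98872 →hi
  mid=-2.51723 |R|=1.00739 →lo
  mid=-2.51154 |R|=0.99803 →hi
  mid=-2.51439 |R|=1.00270 →lo
  ...
  [-2.51279,-2.51261] ⇒ x*=-2.5127
So |R|<1 on (-2.5127, 0).

(-2.5127,0); λ=-3 ⇒ h* = 0.8376.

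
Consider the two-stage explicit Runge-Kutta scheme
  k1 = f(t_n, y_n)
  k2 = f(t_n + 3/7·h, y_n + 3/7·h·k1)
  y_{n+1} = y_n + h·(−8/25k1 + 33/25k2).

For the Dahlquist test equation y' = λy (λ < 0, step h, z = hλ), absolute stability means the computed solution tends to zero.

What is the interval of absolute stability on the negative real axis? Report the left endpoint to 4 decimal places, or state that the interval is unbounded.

Set f=λy, z=hλ:
  k1=λy_n ⇒ h·k1=z·y_n;  k2=λ(1+3/7z)y_n ⇒ h·k2=z(1+3/7z)y_n
  y_{n+1}/y_n = 1 − 8/25z + 33/25z(1+3/7z) = 1 + z + 99/175z²
  so R(z) = 1 + z + 99/175z².

Find x<0 with |R(x)|<1.
x=-0.62: |R|=0.5975
R=1: x+99/175x²=0 ⇒ x=−175/99=-1.7677; min R=1−1/(4·99/175)=0.5581>−1
Confirm numerically:
  x=-1.722: |R|=0.95550 <1
  x=-1.650: |R|=0.89016 <1
  x=-1.228: |R|=0.62509 <1
  x=-0.709: |R|=0.57537 <1
  x=-2.277: |R|=1.65608 >1
  x=-1.842: |R|=1.07745 >1
Stable set (-1.7677, 0).

(-1.7677, 0).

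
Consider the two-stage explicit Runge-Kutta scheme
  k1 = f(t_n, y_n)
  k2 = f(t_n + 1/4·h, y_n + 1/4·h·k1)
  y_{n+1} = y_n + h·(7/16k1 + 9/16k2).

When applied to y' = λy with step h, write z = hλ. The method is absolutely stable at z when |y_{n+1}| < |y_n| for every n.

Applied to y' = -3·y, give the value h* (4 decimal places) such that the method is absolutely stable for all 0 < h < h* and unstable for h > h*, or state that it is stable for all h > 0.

Test eqn y'=λy, z=hλ:
  k1=λy_n ⇒ h·k1=z·y_n;  k2=λ(1+1/4z)y_n ⇒ h·k2=z(1+1/4z)y_n
  y_{n+1}/y_n = 1 + 7/16z + 9/16z(1+1/4z) = 1 + z + 9/64z²
  ⇒ R(z) = 1 + z + 9/64z².

Boundary: |R(x)|=1, x<0.
x=-1.5: |R|=0.1836
R=1: x+9/64x²=0 ⇒ x=−64/9=-7.1111; min R=1−1/(4·9/64)=-0.7778>−1
Confirm numerically:
  x=-6.051: |R|=0.09793 <1
  x=-5.511: |R|=0.24006 <1
  x=-3.252: |R|=0.76482 <1
  x=-7.670: |R|=1.60281 >1
  x=-7.541: |R|=1.45588 >1
  x=-7.261: |R|=1.15305 >1
Interval (-7.1111, 0).

(-7.1111,0); λ=-3 ⇒ h* = (64/9)/3 = 2.3704.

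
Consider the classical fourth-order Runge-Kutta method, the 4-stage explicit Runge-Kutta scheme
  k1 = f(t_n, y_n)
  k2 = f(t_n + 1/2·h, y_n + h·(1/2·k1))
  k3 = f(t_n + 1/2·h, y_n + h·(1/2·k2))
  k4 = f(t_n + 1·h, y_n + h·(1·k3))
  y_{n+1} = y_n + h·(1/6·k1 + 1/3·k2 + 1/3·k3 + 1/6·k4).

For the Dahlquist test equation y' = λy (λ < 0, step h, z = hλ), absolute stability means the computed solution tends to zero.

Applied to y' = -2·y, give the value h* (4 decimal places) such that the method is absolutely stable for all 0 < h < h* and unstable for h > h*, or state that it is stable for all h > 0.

Test eqn y'=λy, z=hλ:
  order 4, 4-stage ⇒ R(z)=1+z+z^2/2+z^3/6+z^4/24
  (e.g. R(-1.07)=0.35289, |R|=0.35289)

Boundary: |R(x)|=1, x<0.
x=-1.07: |R|=0.3529
|R(-2.2)|=0.4214 |R(-1.51)|=0.2728 |R(-0.57)|=0.5660
Bisect:
  x_lo=-3.2635 |R|=1.9951  x_hi=-0.1862 |R|=0.8301
  mid=-1.72485 |R|=0.27624 →hi
  mid=-2.49418 |R|=0.64276 →hi
  mid=-2.87884 |R|=1.15044 →lo
  mid=-2.68651 |R|=0.86099 →hi
  mid=-2.78267 |R|=0.99605 →hi
  mid=-2.83075 |R|=1.07073 →lo
  mid=-2.80671 |R|=1.03278 →lo
  mid=-2.79469 |R|=1.01426 →lo
  mid=-2.78868 |R|=1.00512 →lo
  mid=-2.78568 |R|=1.00058 →lo
  ...
  [-2.78530,-2.78511] ⇒ x*=-2.7853
Interval (-2.7853, 0).

(-2.7853,0); λ=-2 ⇒ h* = 1.3926.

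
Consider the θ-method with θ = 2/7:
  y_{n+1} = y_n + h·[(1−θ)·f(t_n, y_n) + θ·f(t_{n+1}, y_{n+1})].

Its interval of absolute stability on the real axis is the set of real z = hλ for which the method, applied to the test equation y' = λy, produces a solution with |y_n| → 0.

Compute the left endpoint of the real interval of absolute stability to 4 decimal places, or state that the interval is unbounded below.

z* = -4.6667.

Set f=λy, z=hλ:
  y_{n+1} = y_n + z·[5/7·y_n + 2/7·y_{n+1}] ⇒ (1 − 2/7z)y_{n+1} = (1 + 5/7z)y_n
  Hence R(z) = (1 + 5/7z)/(1 − 2/7z).

Need |R(x)|<1, x<0.
x=-1.78: |R|=0.1799
R=−1: 1+5/7x = −1+2/7x ⇒ -3/7x=2 ⇒ x=2/(-3/7)=-4.6667
Confirm numerically:
  x=-4.598: |R|=0.98728 <1
  x=-4.298: |R|=0.92908 <1
  x=-4.133: |R|=0.89513 <1
  x=-1.901: |R|=0.23190 <1
  x=-4.921: |R|=1.04530 >1
  x=-4.687: |R|=1.00373 >1
Interval (-4.6667, 0).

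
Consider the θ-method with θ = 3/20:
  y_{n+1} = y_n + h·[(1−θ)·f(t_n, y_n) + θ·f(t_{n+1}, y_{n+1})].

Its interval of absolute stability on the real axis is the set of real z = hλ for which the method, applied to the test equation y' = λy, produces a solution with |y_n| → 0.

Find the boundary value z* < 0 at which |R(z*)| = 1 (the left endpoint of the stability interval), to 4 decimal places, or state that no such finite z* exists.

On y'=λy, z=hλ:
  y_{n+1} = y_n + z·[17/20·y_n + 3/20·y_{n+1}] ⇒ (1 − 3/20z)y_{n+1} = (1 + 17/20z)y_n
  so R(z) = (1 + 17/20z)/(1 − 3/20z).

Solve |R(x)|<1 on ℝ⁻.
x=-1.34: |R|=0.1157
R=−1: 1+17/20x = −1+3/20x ⇒ -7/10x=2 ⇒ x=2/(-7/10)=-2.8571
Confirm numerically:
  x=-2.573: |R|=0.85649 <1
  x=-1.793: |R|=0.41298 <1
  x=-1.582: |R|=0.27859 <1
  x=-3.104: |R|=1.11790 >1
  x=-3.026: |R|=1.08130 >1
Interval (-2.8571, 0).

z* = -2.8571.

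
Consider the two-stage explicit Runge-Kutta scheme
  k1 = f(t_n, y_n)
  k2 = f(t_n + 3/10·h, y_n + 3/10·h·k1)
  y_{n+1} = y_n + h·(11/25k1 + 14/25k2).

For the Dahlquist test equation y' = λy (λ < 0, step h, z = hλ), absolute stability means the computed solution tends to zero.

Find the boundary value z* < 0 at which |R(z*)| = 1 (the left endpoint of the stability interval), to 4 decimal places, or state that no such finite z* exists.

Test eqn y'=λy, z=hλ:
  k1=λy_n ⇒ h·k1=z·y_n;  k2=λ(1+3/10z)y_n ⇒ h·k2=z(1+3/10z)y_n
  y_{n+1}/y_n = 1 + 11/25z + 14/25z(1+3/10z) = 1 + z + 21/125z²
  R(z) = 1 + z + 21/125z².

Need |R(x)|<1, x<0.
x=-1.75: |R|=0.2355
R=1: x+21/125x²=0 ⇒ x=−125/21=-5.9524; min R=1−1/(4·21/125)=-0.4881>−1
Confirm numerically:
  x=-5.289: |R|=0.41055 <1
  x=-3.337: |R|=0.46622 <1
  x=-3.140: |R|=0.48359 <1
  x=-6.526: |R|=1.62890 >1
  x=-6.355: |R|=1.42985 >1
So |R|<1 on (-5.9524, 0).

left endpoint -5.9524.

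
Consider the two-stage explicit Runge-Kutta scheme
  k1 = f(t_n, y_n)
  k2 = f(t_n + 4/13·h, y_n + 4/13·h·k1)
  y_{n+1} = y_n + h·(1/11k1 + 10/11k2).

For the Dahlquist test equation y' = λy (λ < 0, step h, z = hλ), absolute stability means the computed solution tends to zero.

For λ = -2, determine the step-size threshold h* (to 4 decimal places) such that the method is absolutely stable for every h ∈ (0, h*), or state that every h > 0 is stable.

(-3.5750,0); λ=-2 ⇒ h* = (143/40)/2 = 1.7875.

On y'=λy, z=hλ:
  k1=λy_n ⇒ h·k1=z·y_n;  k2=λ(1+4/13z)y_n ⇒ h·k2=z(1+4/13z)y_n
  y_{n+1}/y_n = 1 + 1/11z + 10/11z(1+4/13z) = 1 + z + 40/143z²
  Hence R(z) = 1 + z + 40/143z².

Find x<0 with |R(x)|<1.
x=-0.51: |R|=0.5628
R=1: x+40/143x²=0 ⇒ x=−143/40=-3.5750; min R=1−1/(4·40/143)=0.1062>−1
Confirm numerically:
  x=-3.535: |R|=0.96045 <1
  x=-3.465: |R|=0.89338 <1
  x=-2.907: |R|=0.45682 <1
  x=-4.136: |R|=1.64903 >1
  x=-3.991: |R|=1.46441 >1
So |R|<1 on (-3.5750, 0).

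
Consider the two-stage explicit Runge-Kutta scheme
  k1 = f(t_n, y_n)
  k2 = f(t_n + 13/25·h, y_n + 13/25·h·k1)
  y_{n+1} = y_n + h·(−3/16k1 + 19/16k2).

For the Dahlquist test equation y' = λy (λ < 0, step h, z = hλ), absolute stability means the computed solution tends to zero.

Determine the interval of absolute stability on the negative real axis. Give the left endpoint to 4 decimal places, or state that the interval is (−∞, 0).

z∈(-1.6194,0).

Set f=λy, z=hλ:
  k1=λy_n ⇒ h·k1=z·y_n;  k2=λ(1+13/25z)y_n ⇒ h·k2=z(1+13/25z)y_n
  y_{n+1}/y_n = 1 − 3/16z + 19/16z(1+13/25z) = 1 + z + 247/400z²
  Hence R(z) = 1 + z + 247/400z².

Solve |R(x)|<1 on ℝ⁻.
x=-0.92: |R|=0.6027
R=1: x+247/400x²=0 ⇒ x=−400/247=-1.6194; min R=1−1/(4·247/400)=0.5951>−1
Confirm numerically:
  x=-1.145: |R|=0.66456 <1
  x=-1.092: |R|=0.64435 <1
  x=-0.935: |R|=0.60483 <1
  x=-2.161: |R|=1.72268 >1
  x=-2.011: |R|=1.48624 >1
  x=-1.929: |R|=1.36874 >1
Stable set (-1.6194, 0).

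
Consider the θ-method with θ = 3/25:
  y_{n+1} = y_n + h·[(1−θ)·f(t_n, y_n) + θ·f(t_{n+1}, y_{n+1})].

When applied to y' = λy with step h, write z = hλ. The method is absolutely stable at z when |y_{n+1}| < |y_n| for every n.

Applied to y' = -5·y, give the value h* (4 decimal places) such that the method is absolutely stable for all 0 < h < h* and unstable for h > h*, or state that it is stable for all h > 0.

With y'=λy (z=hλ):
  y_{n+1} = y_n + z·[22/25·y_n + 3/25·y_{n+1}] ⇒ (1 − 3/25z)y_{n+1} = (1 + 22/25z)y_n
  so R(z) = (1 + 22/25z)/(1 − 3/25z).

Boundary: |R(x)|=1, x<0.
x=-1.33: |R|=0.1469
R=−1: 1+22/25x = −1+3/25x ⇒ -19/25x=2 ⇒ x=2/(-19/25)=-2.6316
Confirm numerically:
  x=-1.655: |R|=0.38078 <1
  x=-1.207: |R|=0.05430 <1
  x=-1.073: |R|=0.04940 <1
  x=-2.776: |R|=1.08233 >1
  x=-2.744: |R|=1.06428 >1
So |R|<1 on (-2.6316, 0).

(-2.6316,0); λ=-5 ⇒ h* = (50/19)/5 = 0.5263.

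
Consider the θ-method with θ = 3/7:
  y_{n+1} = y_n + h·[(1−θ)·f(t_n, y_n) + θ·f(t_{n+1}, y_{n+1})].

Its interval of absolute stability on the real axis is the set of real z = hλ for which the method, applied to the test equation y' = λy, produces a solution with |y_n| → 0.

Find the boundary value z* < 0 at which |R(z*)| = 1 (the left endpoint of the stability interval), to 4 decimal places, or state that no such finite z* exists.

z* = -14.0000.

Set f=λy, z=hλ:
  y_{n+1} = y_n + z·[4/7·y_n + 3/7·y_{n+1}] ⇒ (1 − 3/7z)y_{n+1} = (1 + 4/7z)y_n
  Hence R(z) = (1 + 4/7z)/(1 − 3/7z).

Boundary: |R(x)|=1, x<0.
x=-1.25: |R|=0.1860
R=−1: 1+4/7x = −1+3/7x ⇒ -1/7x=2 ⇒ x=2/(-1/7)=-14.0000
Confirm numerically:
  x=-10.121: |R|=0.89618 <1
  x=-7.690: |R|=0.79016 <1
  x=-6.164: |R|=0.69261 <1
  x=-14.466: |R|=1.00925 >1
  x=-14.324: |R|=1.00648 >1
Stable set (-14.0000, 0).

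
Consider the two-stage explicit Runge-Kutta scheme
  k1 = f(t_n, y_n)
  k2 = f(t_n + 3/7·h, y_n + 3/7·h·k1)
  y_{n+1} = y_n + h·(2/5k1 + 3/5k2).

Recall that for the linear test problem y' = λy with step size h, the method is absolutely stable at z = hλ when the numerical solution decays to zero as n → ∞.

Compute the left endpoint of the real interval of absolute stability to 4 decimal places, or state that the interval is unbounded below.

left endpoint -3.8889.

With y'=λy (z=hλ):
  k1=λy_n ⇒ h·k1=z·y_n;  k2=λ(1+3/7z)y_n ⇒ h·k2=z(1+3/7z)y_n
  y_{n+1}/y_n = 1 + 2/5z + 3/5z(1+3/7z) = 1 + z + 9/35z²
  ⇒ R(z) = 1 + z + 9/35z².

Need |R(x)|<1, x<0.
x=-1.26: |R|=0.1482
R=1: x+9/35x²=0 ⇒ x=−35/9=-3.8889; min R=1−1/(4·9/35)=0.0278>−1
Confirm numerically:
  x=-3.826: |R|=0.93813 <1
  x=-2.614: |R|=0.14306 <1
  x=-1.656: |R|=0.04917 <1
  x=-4.138: |R|=1.26507 >1
  x=-3.945: |R|=1.05692 >1
Stable set (-3.8889, 0).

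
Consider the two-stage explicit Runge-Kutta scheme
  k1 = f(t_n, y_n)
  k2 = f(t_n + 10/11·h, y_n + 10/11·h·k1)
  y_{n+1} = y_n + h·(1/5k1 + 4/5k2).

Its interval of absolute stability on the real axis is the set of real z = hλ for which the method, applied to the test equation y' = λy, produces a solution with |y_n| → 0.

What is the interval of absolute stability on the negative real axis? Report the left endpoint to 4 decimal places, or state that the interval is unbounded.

Set f=λy, z=hλ:
  k1=λy_n ⇒ h·k1=z·y_n;  k2=λ(1+10/11z)y_n ⇒ h·k2=z(1+10/11z)y_n
  y_{n+1}/y_n = 1 + 1/5z + 4/5z(1+10/11z) = 1 + z + 8/11z²
  R(z) = 1 + z + 8/11z².

Boundary: |R(x)|=1, x<0.
x=-1.7: |R|=1.4018
R=1: x+8/11x²=0 ⇒ x=−11/8=-1.3750; min R=1−1/(4·8/11)=0.6562>−1
Confirm numerically:
  x=-1.141: |R|=0.80582 <1
  x=-1.034: |R|=0.74357 <1
  x=-0.967: |R|=0.71306 <1
  x=-0.859: |R|=0.67764 <1
  x=-1.855: |R|=1.64756 >1
  x=-1.693: |R|=1.39154 >1
  x=-1.495: |R|=1.13047 >1
Stable set (-1.3750, 0).

z∈(-1.3750,0).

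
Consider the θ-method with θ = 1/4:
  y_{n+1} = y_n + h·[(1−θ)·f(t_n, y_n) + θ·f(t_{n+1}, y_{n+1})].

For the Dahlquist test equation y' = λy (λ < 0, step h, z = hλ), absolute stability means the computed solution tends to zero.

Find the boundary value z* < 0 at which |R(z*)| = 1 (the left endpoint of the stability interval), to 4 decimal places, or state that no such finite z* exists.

Test eqn y'=λy, z=hλ:
  y_{n+1} = y_n + z·[3/4·y_n + 1/4·y_{n+1}] ⇒ (1 − 1/4z)y_{n+1} = (1 + 3/4z)y_n
  ⇒ R(z) = (1 + 3/4z)/(1 − 1/4z).

Solve |R(x)|<1 on ℝ⁻.
x=-0.81: |R|=0.3264
R=−1: 1+3/4x = −1+1/4x ⇒ -1/2x=2 ⇒ x=2/(-1/2)=-4.0000
Confirm numerically:
  x=-3.871: |R|=0.96722 <1
  x=-3.868: |R|=0.96645 <1
  x=-3.375: |R|=0.83051 <1
  x=-3.171: |R|=0.76879 <1
  x=-4.479: |R|=1.11299 >1
  x=-4.238: |R|=1.05778 >1
  x=-4.123: |R|=1.03028 >1
So |R|<1 on (-4.0000, 0).

z* = -4.0000.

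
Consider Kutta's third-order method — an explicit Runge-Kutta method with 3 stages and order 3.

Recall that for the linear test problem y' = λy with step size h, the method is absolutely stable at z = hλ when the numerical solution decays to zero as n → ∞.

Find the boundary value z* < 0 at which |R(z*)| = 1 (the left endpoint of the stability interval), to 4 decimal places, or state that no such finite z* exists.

left endpoint -2.5127.

On y'=λy, z=hλ:
  order 3, 3-stage ⇒ R(z)=1+z+z^2/2+z^3/6
  (e.g. R(-0.84)=0.41402, |R|=0.41402)

Boundary: |R(x)|=1, x<0.
x=-0.84: |R|=0.4140
|R(-2.7)|=1.3355 |R(-2.43)|=0.8690 |R(-0.99)|=0.3383
Bisect:
  x_lo=-3.3583 |R|=3.0318  x_hi=-0.3602 |R|=0.6969
  mid=-1.85923 |R|=0.20201 →hi
  mid=-2.60877 |R|=1.16501 →lo
  mid=-2.23400 |R|=0.59685 →hi
  mid=-2.42139 |R|=0.85598 →hi
  mid=-2.51508 |R|=1.00384 →lo
  mid=-2.46823 |R|=0.92830 →hi
  mid=-2.49166 |R|=0.96566 →hi
  mid=-2.50337 |R|=0.98465 →hi
  mid=-2.50923 |R|=0.99422 →hi
  mid=-2.51215 |R|=0.99903 →hi
  ...
  [-2.51289,-2.51270] ⇒ x*=-2.5127
So |R|<1 on (-2.5127, 0).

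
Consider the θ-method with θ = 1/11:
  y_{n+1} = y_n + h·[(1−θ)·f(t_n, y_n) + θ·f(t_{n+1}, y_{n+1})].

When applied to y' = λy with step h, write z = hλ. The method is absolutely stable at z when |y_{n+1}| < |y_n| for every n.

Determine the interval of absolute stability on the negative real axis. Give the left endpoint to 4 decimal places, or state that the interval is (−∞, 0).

(-2.4444, 0).

With y'=λy (z=hλ):
  y_{n+1} = y_n + z·[10/11·y_n + 1/11·y_{n+1}] ⇒ (1 − 1/11z)y_{n+1} = (1 + 10/11z)y_n
  ⇒ R(z) = (1 + 10/11z)/(1 − 1/11z).

Need |R(x)|<1, x<0.
x=-1.1: |R|=0.0000
R=−1: 1+10/11x = −1+1/11x ⇒ -9/11x=2 ⇒ x=2/(-9/11)=-2.4444
Confirm numerically:
  x=-2.406: |R|=0.97419 <1
  x=-2.227: |R|=0.85205 <1
  x=-1.707: |R|=0.47769 <1
  x=-1.174: |R|=0.06079 <1
  x=-3.035: |R|=1.37870 >1
  x=-2.628: |R|=1.12122 >1
Interval (-2.4444, 0).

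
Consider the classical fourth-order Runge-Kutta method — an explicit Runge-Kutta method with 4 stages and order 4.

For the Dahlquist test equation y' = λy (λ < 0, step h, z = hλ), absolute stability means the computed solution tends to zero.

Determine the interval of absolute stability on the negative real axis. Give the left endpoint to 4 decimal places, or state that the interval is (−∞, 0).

Test eqn y'=λy, z=hλ:
  order 4, 4-stage ⇒ R(z)=1+z+z^2/2+z^3/6+z^4/24
  (e.g. R(-0.54)=0.58310, |R|=0.58310)

Need |R(x)|<1, x<0.
x=-0.54: |R|=0.5831
|R(-3)|=1.3750 |R(-0.93)|=0.3996 |R(-0.75)|=0.4741
Bisect:
  x_lo=-3.3321 |R|=2.1898  x_hi=-0.1495 |R|=0.8611
  mid=-1.74081 |R|=0.27781 →hi
  mid=-2.53646 |R|=0.68523 →hi
  mid=-2.93429 |R|=1.24888 →lo
  mid=-2.73538 |R|=0.92731 →hi
  mid=-2.83483 |R|=1.07729 →lo
  mid=-2.78510 |R|=0.99971 →hi
  mid=-2.80997 |R|=1.03784 →lo
  mid=-2.79754 |R|=1.01862 →lo
  mid=-2.79132 |R|=1.00912 →lo
  ...
  [-2.78530,-2.78510] ⇒ x*=-2.7853
Stable set (-2.7853, 0).

(-2.7853, 0).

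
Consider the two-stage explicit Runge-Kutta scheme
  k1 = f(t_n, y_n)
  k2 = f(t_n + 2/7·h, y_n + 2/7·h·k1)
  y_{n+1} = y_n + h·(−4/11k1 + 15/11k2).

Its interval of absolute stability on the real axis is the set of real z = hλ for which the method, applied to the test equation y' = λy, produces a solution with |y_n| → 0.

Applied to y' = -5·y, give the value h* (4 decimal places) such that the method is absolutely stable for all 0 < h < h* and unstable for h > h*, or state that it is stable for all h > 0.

(-2.5667,0); λ=-5 ⇒ h* = (77/30)/5 = 0.5133.

With y'=λy (z=hλ):
  k1=λy_n ⇒ h·k1=z·y_n;  k2=λ(1+2/7z)y_n ⇒ h·k2=z(1+2/7z)y_n
  y_{n+1}/y_n = 1 − 4/11z + 15/11z(1+2/7z) = 1 + z + 30/77z²
  R(z) = 1 + z + 30/77z².

Boundary: |R(x)|=1, x<0.
x=-0.85: |R|=0.4315
R=1: x+30/77x²=0 ⇒ x=−77/30=-2.5667; min R=1−1/(4·30/77)=0.3583>−1
Confirm numerically:
  x=-2.244: |R|=0.71790 <1
  x=-1.918: |R|=0.51527 <1
  x=-1.533: |R|=0.38262 <1
  x=-1.200: |R|=0.36104 <1
  x=-3.134: |R|=1.69274 >1
  x=-2.597: |R|=1.03069 >1
So |R|<1 on (-2.5667, 0).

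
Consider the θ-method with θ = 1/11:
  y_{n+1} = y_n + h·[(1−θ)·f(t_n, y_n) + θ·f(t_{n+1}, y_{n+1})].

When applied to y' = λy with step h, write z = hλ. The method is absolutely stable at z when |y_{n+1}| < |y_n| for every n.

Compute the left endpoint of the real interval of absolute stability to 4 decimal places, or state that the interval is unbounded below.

Set f=λy, z=hλ:
  y_{n+1} = y_n + z·[10/11·y_n + 1/11·y_{n+1}] ⇒ (1 − 1/11z)y_{n+1} = (1 + 10/11z)y_n
  ⇒ R(z) = (1 + 10/11z)/(1 − 1/11z).

Boundary: |R(x)|=1, x<0.
x=-0.68: |R|=0.3596
R=−1: 1+10/11x = −1+1/11x ⇒ -9/11x=2 ⇒ x=2/(-9/11)=-2.4444
Confirm numerically:
  x=-1.770: |R|=0.52467 <1
  x=-1.473: |R|=0.29905 <1
  x=-1.123: |R|=0.01897 <1
  x=-3.025: |R|=1.37255 >1
  x=-2.800: |R|=1.23188 >1
  x=-2.598: |R|=1.10163 >1
So |R|<1 on (-2.4444, 0).

left endpoint -2.4444.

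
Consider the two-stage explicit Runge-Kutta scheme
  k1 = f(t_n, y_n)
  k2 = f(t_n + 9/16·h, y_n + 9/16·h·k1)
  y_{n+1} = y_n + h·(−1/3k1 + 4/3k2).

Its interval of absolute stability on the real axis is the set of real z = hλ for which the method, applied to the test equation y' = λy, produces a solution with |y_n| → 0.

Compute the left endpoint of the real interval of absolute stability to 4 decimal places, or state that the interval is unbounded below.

Set f=λy, z=hλ:
  k1=λy_n ⇒ h·k1=z·y_n;  k2=λ(1+9/16z)y_n ⇒ h·k2=z(1+9/16z)y_n
  y_{n+1}/y_n = 1 − 1/3z + 4/3z(1+9/16z) = 1 + z + 3/4z²
  R(z) = 1 + z + 3/4z².

Solve |R(x)|<1 on ℝ⁻.
x=-1.3: |R|=0.9675
R=1: x+3/4x²=0 ⇒ x=−4/3=-1.3333; min R=1−1/(4·3/4)=0.6667>−1
Confirm numerically:
  x=-1.246: |R|=0.91839 <1
  x=-0.984: |R|=0.74219 <1
  x=-0.800: |R|=0.68000 <1
  x=-0.564: |R|=0.67457 <1
  x=-1.812: |R|=1.65051 >1
  x=-1.792: |R|=1.61645 >1
  x=-1.466: |R|=1.14587 >1
So |R|<1 on (-1.3333, 0).

left endpoint -1.3333.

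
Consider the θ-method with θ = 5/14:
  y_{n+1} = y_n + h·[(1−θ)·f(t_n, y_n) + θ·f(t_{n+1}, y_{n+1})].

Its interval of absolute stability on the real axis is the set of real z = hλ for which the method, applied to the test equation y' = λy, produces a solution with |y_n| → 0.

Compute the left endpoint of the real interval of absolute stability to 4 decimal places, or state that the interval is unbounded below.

With y'=λy (z=hλ):
  y_{n+1} = y_n + z·[9/14·y_n + 5/14·y_{n+1}] ⇒ (1 − 5/14z)y_{n+1} = (1 + 9/14z)y_n
  so R(z) = (1 + 9/14z)/(1 − 5/14z).

Need |R(x)|<1, x<0.
x=-0.94: |R|=0.2963
R=−1: 1+9/14x = −1+5/14x ⇒ -2/7x=2 ⇒ x=2/(-2/7)=-7.0000
Confirm numerically:
  x=-6.485: |R|=0.95563 <1
  x=-3.628: |R|=0.58034 <1
  x=-3.399: |R|=0.53528 <1
  x=-7.563: |R|=1.04346 >1
  x=-7.548: |R|=1.04237 >1
Stable set (-7.0000, 0).

left endpoint -7.0000.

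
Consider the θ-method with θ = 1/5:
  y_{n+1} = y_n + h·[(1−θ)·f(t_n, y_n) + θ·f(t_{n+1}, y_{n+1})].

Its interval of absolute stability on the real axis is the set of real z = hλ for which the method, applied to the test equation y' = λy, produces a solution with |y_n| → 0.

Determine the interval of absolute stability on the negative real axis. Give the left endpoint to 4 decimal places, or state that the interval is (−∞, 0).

On y'=λy, z=hλ:
  y_{n+1} = y_n + z·[4/5·y_n + 1/5·y_{n+1}] ⇒ (1 − 1/5z)y_{n+1} = (1 + 4/5z)y_n
  so R(z) = (1 + 4/5z)/(1 − 1/5z).

Solve |R(x)|<1 on ℝ⁻.
x=-1.65: |R|=0.2406
R=−1: 1+4/5x = −1+1/5x ⇒ -3/5x=2 ⇒ x=2/(-3/5)=-3.3333
Confirm numerically:
  x=-2.772: |R|=0.78332 <1
  x=-1.670: |R|=0.25187 <1
  x=-1.661: |R|=0.24681 <1
  x=-3.926: |R|=1.19919 >1
  x=-3.897: |R|=1.19006 >1
  x=-3.364: |R|=1.01100 >1
Stable set (-3.3333, 0).

z∈(-3.3333,0).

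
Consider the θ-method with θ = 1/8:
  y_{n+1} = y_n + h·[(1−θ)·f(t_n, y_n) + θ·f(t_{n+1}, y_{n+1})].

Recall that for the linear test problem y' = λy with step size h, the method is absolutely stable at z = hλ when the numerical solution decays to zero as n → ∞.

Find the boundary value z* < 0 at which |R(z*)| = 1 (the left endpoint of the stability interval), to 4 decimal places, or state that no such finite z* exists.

Test eqn y'=λy, z=hλ:
  y_{n+1} = y_n + z·[7/8·y_n + 1/8·y_{n+1}] ⇒ (1 − 1/8z)y_{n+1} = (1 + 7/8z)y_n
  ⇒ R(z) = (1 + 7/8z)/(1 − 1/8z).

Need |R(x)|<1, x<0.
x=-0.72: |R|=0.3394
R=−1: 1+7/8x = −1+1/8x ⇒ -3/4x=2 ⇒ x=2/(-3/4)=-2.6667
Confirm numerically:
  x=-2.063: |R|=0.64007 <1
  x=-2.029: |R|=0.61851 <1
  x=-1.857: |R|=0.50715 <1
  x=-1.544: |R|=0.29422 <1
  x=-3.251: |R|=1.31162 >1
  x=-3.186: |R|=1.27856 >1
So |R|<1 on (-2.6667, 0).

left endpoint -2.6667.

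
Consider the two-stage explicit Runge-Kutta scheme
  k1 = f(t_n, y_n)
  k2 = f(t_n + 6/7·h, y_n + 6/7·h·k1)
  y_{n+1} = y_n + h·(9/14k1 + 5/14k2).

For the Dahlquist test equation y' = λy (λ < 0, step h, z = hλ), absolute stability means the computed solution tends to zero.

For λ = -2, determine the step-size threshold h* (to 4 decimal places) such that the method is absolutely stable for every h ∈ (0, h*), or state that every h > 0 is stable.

(-3.2667,0); λ=-2 ⇒ h* = (49/15)/2 = 1.6333.

On y'=λy, z=hλ:
  k1=λy_n ⇒ h·k1=z·y_n;  k2=λ(1+6/7z)y_n ⇒ h·k2=z(1+6/7z)y_n
  y_{n+1}/y_n = 1 + 9/14z + 5/14z(1+6/7z) = 1 + z + 15/49z²
  Hence R(z) = 1 + z + 15/49z².

Find x<0 with |R(x)|<1.
x=-1.16: |R|=0.2519
R=1: x+15/49x²=0 ⇒ x=−49/15=-3.2667; min R=1−1/(4·15/49)=0.1833>−1
Confirm numerically:
  x=-2.815: |R|=0.61078 <1
  x=-2.050: |R|=0.23648 <1
  x=-1.476: |R|=0.19091 <1
  x=-3.794: |R|=1.61246 >1
  x=-3.760: |R|=1.56784 >1
So |R|<1 on (-3.2667, 0).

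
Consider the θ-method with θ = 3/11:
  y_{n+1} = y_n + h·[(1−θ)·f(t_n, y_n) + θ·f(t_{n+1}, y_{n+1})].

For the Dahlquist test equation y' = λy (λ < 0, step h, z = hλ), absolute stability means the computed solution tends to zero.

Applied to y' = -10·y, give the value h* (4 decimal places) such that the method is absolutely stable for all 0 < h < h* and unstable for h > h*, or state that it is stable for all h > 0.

Set f=λy, z=hλ:
  y_{n+1} = y_n + z·[8/11·y_n + 3/11·y_{n+1}] ⇒ (1 − 3/11z)y_{n+1} = (1 + 8/11z)y_n
  ⇒ R(z) = (1 + 8/11z)/(1 − 3/11z).

Need |R(x)|<1, x<0.
x=-0.47: |R|=0.5834
R=−1: 1+8/11x = −1+3/11x ⇒ -5/11x=2 ⇒ x=2/(-5/11)=-4.4000
Confirm numerically:
  x=-4.119: |R|=0.93985 <1
  x=-3.903: |R|=0.89057 <1
  x=-2.941: |R|=0.63199 <1
  x=-4.945: |R|=1.10548 >1
  x=-4.900: |R|=1.09728 >1
  x=-4.822: |R|=1.08286 >1
Interval (-4.4000, 0).

(-4.4000,0); λ=-10 ⇒ h* = (22/5)/10 = 0.4400.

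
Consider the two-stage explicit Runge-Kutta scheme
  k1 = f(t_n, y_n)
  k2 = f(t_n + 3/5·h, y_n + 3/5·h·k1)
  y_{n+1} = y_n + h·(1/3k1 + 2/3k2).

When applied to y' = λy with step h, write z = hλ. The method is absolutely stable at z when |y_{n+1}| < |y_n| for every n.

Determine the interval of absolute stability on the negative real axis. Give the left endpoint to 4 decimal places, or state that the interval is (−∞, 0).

On y'=λy, z=hλ:
  k1=λy_n ⇒ h·k1=z·y_n;  k2=λ(1+3/5z)y_n ⇒ h·k2=z(1+3/5z)y_n
  y_{n+1}/y_n = 1 + 1/3z + 2/3z(1+3/5z) = 1 + z + 2/5z²
  Hence R(z) = 1 + z + 2/5z².

Boundary: |R(x)|=1, x<0.
x=-1.48: |R|=0.3962
R=1: x+2/5x²=0 ⇒ x=−5/2=-2.5000; min R=1−1/(4·2/5)=0.3750>−1
Confirm numerically:
  x=-1.545: |R|=0.40981 <1
  x=-1.087: |R|=0.38563 <1
  x=-1.086: |R|=0.38576 <1
  x=-2.919: |R|=1.48922 >1
  x=-2.733: |R|=1.25472 >1
  x=-2.527: |R|=1.02729 >1
Interval (-2.5000, 0).

z∈(-2.5000,0).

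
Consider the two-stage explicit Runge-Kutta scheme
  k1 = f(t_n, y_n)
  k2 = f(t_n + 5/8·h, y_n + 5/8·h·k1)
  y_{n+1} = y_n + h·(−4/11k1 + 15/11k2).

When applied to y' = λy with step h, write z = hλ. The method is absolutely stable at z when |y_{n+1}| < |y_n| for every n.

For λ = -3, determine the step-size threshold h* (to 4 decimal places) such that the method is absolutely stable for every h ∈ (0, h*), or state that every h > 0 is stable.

(-1.1733,0); λ=-3 ⇒ h* = (88/75)/3 = 0.3911.

On y'=λy, z=hλ:
  k1=λy_n ⇒ h·k1=z·y_n;  k2=λ(1+5/8z)y_n ⇒ h·k2=z(1+5/8z)y_n
  y_{n+1}/y_n = 1 − 4/11z + 15/11z(1+5/8z) = 1 + z + 75/88z²
  R(z) = 1 + z + 75/88z².

Boundary: |R(x)|=1, x<0.
x=-1.09: |R|=0.9226
R=1: x+75/88x²=0 ⇒ x=−88/75=-1.1733; min R=1−1/(4·75/88)=0.7067>−1
Confirm numerically:
  x=-1.135: |R|=0.96292 <1
  x=-0.880: |R|=0.78000 <1
  x=-0.778: |R|=0.73787 <1
  x=-0.593: |R|=0.70670 <1
  x=-1.715: |R|=1.79173 >1
  x=-1.537: |R|=1.47638 >1
So |R|<1 on (-1.1733, 0).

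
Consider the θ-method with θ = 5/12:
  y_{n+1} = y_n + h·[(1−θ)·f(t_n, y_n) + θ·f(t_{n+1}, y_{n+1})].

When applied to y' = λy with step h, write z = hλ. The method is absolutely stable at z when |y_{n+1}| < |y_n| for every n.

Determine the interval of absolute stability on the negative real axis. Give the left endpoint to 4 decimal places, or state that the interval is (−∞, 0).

z∈(-12.0000,0).

On y'=λy, z=hλ:
  y_{n+1} = y_n + z·[7/12·y_n + 5/12·y_{n+1}] ⇒ (1 − 5/12z)y_{n+1} = (1 + 7/12z)y_n
  ⇒ R(z) = (1 + 7/12z)/(1 − 5/12z).

Find x<0 with |R(x)|<1.
x=-1.2: |R|=0.2000
R=−1: 1+7/12x = −1+5/12x ⇒ -1/6x=2 ⇒ x=2/(-1/6)=-12.0000
Confirm numerically:
  x=-9.923: |R|=0.93258 <1
  x=-7.017: |R|=0.78834 <1
  x=-6.202: |R|=0.73039 <1
  x=-5.406: |R|=0.66211 <1
  x=-12.199: |R|=1.00545 >1
  x=-12.195: |R|=1.00534 >1
Interval (-12.0000, 0).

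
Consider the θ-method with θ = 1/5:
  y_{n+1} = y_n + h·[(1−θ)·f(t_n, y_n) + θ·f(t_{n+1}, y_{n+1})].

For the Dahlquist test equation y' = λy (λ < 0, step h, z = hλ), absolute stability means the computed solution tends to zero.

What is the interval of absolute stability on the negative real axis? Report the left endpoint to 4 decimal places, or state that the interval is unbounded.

(-3.3333, 0).

With y'=λy (z=hλ):
  y_{n+1} = y_n + z·[4/5·y_n + 1/5·y_{n+1}] ⇒ (1 − 1/5z)y_{n+1} = (1 + 4/5z)y_n
  R(z) = (1 + 4/5z)/(1 − 1/5z).

Boundary: |R(x)|=1, x<0.
x=-0.75: |R|=0.3478
R=−1: 1+4/5x = −1+1/5x ⇒ -3/5x=2 ⇒ x=2/(-3/5)=-3.3333
Confirm numerically:
  x=-3.033: |R|=0.88784 <1
  x=-2.932: |R|=0.84821 <1
  x=-2.707: |R|=0.75620 <1
  x=-3.735: |R|=1.13795 >1
  x=-3.668: |R|=1.11583 >1
  x=-3.593: |R|=1.09066 >1
Interval (-3.3333, 0).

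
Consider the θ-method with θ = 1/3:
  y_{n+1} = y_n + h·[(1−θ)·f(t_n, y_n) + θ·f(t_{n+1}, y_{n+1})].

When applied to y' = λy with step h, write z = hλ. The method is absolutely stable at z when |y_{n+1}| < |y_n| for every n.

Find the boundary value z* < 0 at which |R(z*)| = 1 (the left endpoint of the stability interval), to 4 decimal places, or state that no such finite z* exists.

left endpoint -6.0000.

Set f=λy, z=hλ:
  y_{n+1} = y_n + z·[2/3·y_n + 1/3·y_{n+1}] ⇒ (1 − 1/3z)y_{n+1} = (1 + 2/3z)y_n
  so R(z) = (1 + 2/3z)/(1 − 1/3z).

Boundary: |R(x)|=1, x<0.
x=-1.37: |R|=0.0595
R=−1: 1+2/3x = −1+1/3x ⇒ -1/3x=2 ⇒ x=2/(-1/3)=-6.0000
Confirm numerically:
  x=-5.749: |R|=0.97131 <1
  x=-5.622: |R|=0.95616 <1
  x=-3.920: |R|=0.69942 <1
  x=-3.202: |R|=0.54886 <1
  x=-6.527: |R|=1.05532 >1
  x=-6.208: |R|=1.02259 >1
  x=-6.052: |R|=1.00574 >1
Stable set (-6.0000, 0).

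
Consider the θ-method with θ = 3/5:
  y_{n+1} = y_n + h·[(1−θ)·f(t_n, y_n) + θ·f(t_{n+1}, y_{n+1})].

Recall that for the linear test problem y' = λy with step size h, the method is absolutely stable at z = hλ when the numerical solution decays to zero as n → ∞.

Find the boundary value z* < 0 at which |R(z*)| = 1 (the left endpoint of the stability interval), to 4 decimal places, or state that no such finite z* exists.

(−∞, 0) — no finite endpoint.

On y'=λy, z=hλ:
  y_{n+1} = y_n + z·[2/5·y_n + 3/5·y_{n+1}] ⇒ (1 − 3/5z)y_{n+1} = (1 + 2/5z)y_n
  ⇒ R(z) = (1 + 2/5z)/(1 − 3/5z).

Solve |R(x)|<1 on ℝ⁻.
x=-1: |R|=0.3750
x=-2: |R|=0.0909
x=-10: |R|=0.4286
x=-100: |R|=0.6393
θ=3/5≥1/2 ⇒ |1+2/5x|<|1−3/5x| ∀x<0 ⇒ interval (−∞,0).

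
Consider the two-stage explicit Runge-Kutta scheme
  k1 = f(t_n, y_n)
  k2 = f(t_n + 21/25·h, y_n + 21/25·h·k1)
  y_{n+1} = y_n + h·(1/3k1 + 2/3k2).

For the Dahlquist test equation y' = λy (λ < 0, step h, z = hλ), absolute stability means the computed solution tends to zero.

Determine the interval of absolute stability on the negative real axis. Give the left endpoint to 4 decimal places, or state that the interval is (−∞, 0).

Set f=λy, z=hλ:
  k1=λy_n ⇒ h·k1=z·y_n;  k2=λ(1+21/25z)y_n ⇒ h·k2=z(1+21/25z)y_n
  y_{n+1}/y_n = 1 + 1/3z + 2/3z(1+21/25z) = 1 + z + 14/25z²
  R(z) = 1 + z + 14/25z².

Solve |R(x)|<1 on ℝ⁻.
x=-1.56: |R|=0.8028
R=1: x+14/25x²=0 ⇒ x=−25/14=-1.7857; min R=1−1/(4·14/25)=0.5536>−1
Confirm numerically:
  x=-1.474: |R|=0.74270 <1
  x=-0.981: |R|=0.55792 <1
  x=-0.874: |R|=0.55377 <1
  x=-2.068: |R|=1.32691 >1
  x=-1.972: |R|=1.20572 >1
Interval (-1.7857, 0).

(-1.7857, 0).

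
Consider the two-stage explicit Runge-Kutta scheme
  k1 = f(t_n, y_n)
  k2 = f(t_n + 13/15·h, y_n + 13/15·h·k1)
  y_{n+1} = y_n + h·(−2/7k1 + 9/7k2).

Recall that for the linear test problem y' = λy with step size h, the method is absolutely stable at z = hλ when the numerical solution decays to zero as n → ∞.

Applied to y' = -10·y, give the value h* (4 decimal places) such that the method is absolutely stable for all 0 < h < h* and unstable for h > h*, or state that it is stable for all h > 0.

Test eqn y'=λy, z=hλ:
  k1=λy_n ⇒ h·k1=z·y_n;  k2=λ(1+13/15z)y_n ⇒ h·k2=z(1+13/15z)y_n
  y_{n+1}/y_n = 1 − 2/7z + 9/7z(1+13/15z) = 1 + z + 39/35z²
  so R(z) = 1 + z + 39/35z².

Find x<0 with |R(x)|<1.
x=-1.11: |R|=1.2629
R=1: x+39/35x²=0 ⇒ x=−35/39=-0.8974; min R=1−1/(4·39/35)=0.7756>−1
Confirm numerically:
  x=-0.846: |R|=0.95151 <1
  x=-0.616: |R|=0.80682 <1
  x=-0.433: |R|=0.77592 <1
  x=-0.360: |R|=0.78441 <1
  x=-1.417: |R|=1.82036 >1
  x=-1.114: |R|=1.26882 >1
Stable set (-0.8974, 0).

(-0.8974,0); λ=-10 ⇒ h* = (35/39)/10 = 0.0897.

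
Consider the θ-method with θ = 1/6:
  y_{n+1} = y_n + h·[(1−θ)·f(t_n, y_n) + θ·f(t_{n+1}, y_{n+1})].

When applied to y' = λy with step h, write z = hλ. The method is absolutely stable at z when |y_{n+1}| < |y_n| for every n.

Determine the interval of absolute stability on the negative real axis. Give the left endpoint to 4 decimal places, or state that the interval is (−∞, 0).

(-3.0000, 0).

Test eqn y'=λy, z=hλ:
  y_{n+1} = y_n + z·[5/6·y_n + 1/6·y_{n+1}] ⇒ (1 − 1/6z)y_{n+1} = (1 + 5/6z)y_n
  ⇒ R(z) = (1 + 5/6z)/(1 − 1/6z).

Boundary: |R(x)|=1, x<0.
x=-0.52: |R|=0.5215
R=−1: 1+5/6x = −1+1/6x ⇒ -2/3x=2 ⇒ x=2/(-2/3)=-3.0000
Confirm numerically:
  x=-2.048: |R|=0.52684 <1
  x=-1.720: |R|=0.33679 <1
  x=-1.387: |R|=0.12657 <1
  x=-3.593: |R|=1.24726 >1
  x=-3.425: |R|=1.18037 >1
  x=-3.094: |R|=1.04135 >1
Stable set (-3.0000, 0).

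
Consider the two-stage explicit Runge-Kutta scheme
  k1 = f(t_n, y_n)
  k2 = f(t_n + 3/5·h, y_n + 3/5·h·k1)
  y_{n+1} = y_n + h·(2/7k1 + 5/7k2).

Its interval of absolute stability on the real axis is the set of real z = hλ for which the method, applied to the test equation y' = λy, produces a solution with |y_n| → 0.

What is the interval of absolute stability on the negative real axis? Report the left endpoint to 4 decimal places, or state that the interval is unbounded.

With y'=λy (z=hλ):
  k1=λy_n ⇒ h·k1=z·y_n;  k2=λ(1+3/5z)y_n ⇒ h·k2=z(1+3/5z)y_n
  y_{n+1}/y_n = 1 + 2/7z + 5/7z(1+3/5z) = 1 + z + 3/7z²
  R(z) = 1 + z + 3/7z².

Find x<0 with |R(x)|<1.
x=-0.46: |R|=0.6307
R=1: x+3/7x²=0 ⇒ x=−7/3=-2.3333; min R=1−1/(4·3/7)=0.4167>−1
Confirm numerically:
  x=-2.153: |R|=0.83360 <1
  x=-1.597: |R|=0.49603 <1
  x=-1.305: |R|=0.42487 <1
  x=-2.733: |R|=1.46812 >1
  x=-2.650: |R|=1.35964 >1
  x=-2.440: |R|=1.11154 >1
Stable set (-2.3333, 0).

z∈(-2.3333,0).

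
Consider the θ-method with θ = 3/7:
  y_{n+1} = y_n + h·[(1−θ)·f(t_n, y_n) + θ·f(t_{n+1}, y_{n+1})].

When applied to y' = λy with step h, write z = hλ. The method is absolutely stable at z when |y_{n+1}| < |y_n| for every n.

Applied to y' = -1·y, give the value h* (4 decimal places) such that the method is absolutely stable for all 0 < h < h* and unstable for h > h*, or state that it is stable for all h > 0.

(-14.0000,0); λ=-1 ⇒ h* = (14)/1 = 14.0000.

Test eqn y'=λy, z=hλ:
  y_{n+1} = y_n + z·[4/7·y_n + 3/7·y_{n+1}] ⇒ (1 − 3/7z)y_{n+1} = (1 + 4/7z)y_n
  R(z) = (1 + 4/7z)/(1 − 3/7z).

Boundary: |R(x)|=1, x<0.
x=-1.53: |R|=0.0759
R=−1: 1+4/7x = −1+3/7x ⇒ -1/7x=2 ⇒ x=2/(-1/7)=-14.0000
Confirm numerically:
  x=-11.732: |R|=0.94625 <1
  x=-7.074: |R|=0.75459 <1
  x=-6.494: |R|=0.71656 <1
  x=-14.511: |R|=1.01011 >1
  x=-14.196: |R|=1.00395 >1
  x=-14.089: |R|=1.00181 >1
Stable set (-14.0000, 0).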